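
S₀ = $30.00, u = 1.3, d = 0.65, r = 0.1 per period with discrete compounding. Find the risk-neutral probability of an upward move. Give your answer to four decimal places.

Risk-neutral probability p = (1 + 0.1 − 0.65)/(1.3 − 0.65) = 0.4500/0.6500 = 0.6923

p = 0.6923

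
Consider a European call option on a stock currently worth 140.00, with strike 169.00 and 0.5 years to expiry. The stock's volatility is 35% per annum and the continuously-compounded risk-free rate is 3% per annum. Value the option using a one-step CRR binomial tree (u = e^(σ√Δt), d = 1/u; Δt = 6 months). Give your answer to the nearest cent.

CRR parameters: u = e^(σ√Δt) = e^(0.35·√0.5) = 1.2808, d = 1/u = 0.7808
Per-period rate: rΔt = 0.03·0.5 = 0.015, so R = e^0.015 = 1.0151
Risk-neutral probability p = (e^0.015 − 0.7808)/(1.2808 − 0.7808) = 0.2344/0.5000 = 0.4687
Terminal stock prices: S_u = 179.3, S_d = 109.3
Terminal payoffs (S − K): max(10.31, 0) = 10.31, max(-59.69, 0) = 0
Node 0 (S = 140): V_0 = e^(−0.015)·[0.4687·10.3124 + 0.5313·0.0000] = 4.7611

4.76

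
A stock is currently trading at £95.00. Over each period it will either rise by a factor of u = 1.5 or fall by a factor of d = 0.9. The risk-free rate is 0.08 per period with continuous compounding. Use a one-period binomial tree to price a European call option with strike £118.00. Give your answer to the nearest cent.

£6.91

Risk-neutral probability p = (e^0.08 − 0.9)/(1.5 − 0.9) = 0.1833/0.6000 = 0.3055
Terminal stock prices: S_u = 142.5, S_d = 85.5
Terminal payoffs (S − K): max(24.5, 0) = 24.5, max(-32.5, 0) = 0
Node 0 (S = 95): V_0 = e^(−0.08)·[0.3055·24.5000 + 0.6945·0.0000] = 6.9088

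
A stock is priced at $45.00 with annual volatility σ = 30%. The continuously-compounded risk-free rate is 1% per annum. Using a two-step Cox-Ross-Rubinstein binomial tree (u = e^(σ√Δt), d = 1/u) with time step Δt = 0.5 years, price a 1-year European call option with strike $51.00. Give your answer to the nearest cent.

$3.71

CRR parameters: u = e^(σ√Δt) = e^(0.3·√0.5) = 1.2363, d = 1/u = 0.8089
Per-period rate: rΔt = 0.01·0.5 = 0.005, so R = e^0.005 = 1.0050
Risk-neutral probability p = (e^0.005 − 0.8089)/(1.2363 − 0.8089) = 0.1962/0.4275 = 0.4589
Terminal stock prices: S_uu = 68.78, S_ud = 45, S_dd = 29.44
Terminal payoffs (S − K): max(17.78, 0) = 17.78, max(-6, 0) = 0, max(-21.56, 0) = 0
Node u (S = 55.63): V_u = e^(−0.005)·[0.4589·17.7809 + 0.5411·0.0000] = 8.1188
Node d (S = 36.4): V_d = e^(−0.005)·[0.4589·0.0000 + 0.5411·0.0000] = 0.0000
Node 0 (S = 45): V_0 = e^(−0.005)·[0.4589·8.1188 + 0.5411·0.0000] = 3.7071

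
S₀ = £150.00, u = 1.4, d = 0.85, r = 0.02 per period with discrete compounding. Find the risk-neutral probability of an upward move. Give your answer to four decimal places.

p = 0.3091

Risk-neutral probability p = (1 + 0.02 − 0.85)/(1.4 − 0.85) = 0.1700/0.5500 = 0.3091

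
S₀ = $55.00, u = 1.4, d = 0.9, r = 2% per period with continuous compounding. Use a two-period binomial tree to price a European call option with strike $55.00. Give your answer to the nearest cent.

$7.95

Risk-neutral probability p = (e^0.02 − 0.9)/(1.4 − 0.9) = 0.1202/0.5000 = 0.2404
Terminal stock prices: S_uu = 107.8, S_ud = 69.3, S_dd = 44.55
Terminal payoffs (S − K): max(52.8, 0) = 52.8, max(14.3, 0) = 14.3, max(-10.45, 0) = 0
Node u (S = 77): V_u = e^(−0.02)·[0.2404·52.8000 + 0.7596·14.3000] = 23.0891
Node d (S = 49.5): V_d = e^(−0.02)·[0.2404·14.3000 + 0.7596·0.0000] = 3.3697
Node 0 (S = 55): V_0 = e^(−0.02)·[0.2404·23.0891 + 0.7596·3.3697] = 7.9497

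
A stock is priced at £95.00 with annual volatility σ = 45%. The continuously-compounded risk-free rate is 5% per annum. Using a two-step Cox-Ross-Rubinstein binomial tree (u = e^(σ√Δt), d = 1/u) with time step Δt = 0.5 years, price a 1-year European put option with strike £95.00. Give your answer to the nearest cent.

£12.40

CRR parameters: u = e^(σ√Δt) = e^(0.45·√0.5) = 1.3746, d = 1/u = 0.7275
Per-period rate: rΔt = 0.05·0.5 = 0.025, so R = e^0.025 = 1.0253
Risk-neutral probability p = (e^0.025 − 0.7275)/(1.3746 − 0.7275) = 0.2979/0.6472 = 0.4602
Terminal stock prices: S_uu = 179.5, S_ud = 95, S_dd = 50.27
Terminal payoffs (K − S): max(-84.52, 0) = 0, max(0, 0) = 0, max(44.73, 0) = 44.73
Node u (S = 130.6): V_u = e^(−0.025)·[0.4602·0.0000 + 0.5398·0.0000] = 0.0000
Node d (S = 69.11): V_d = e^(−0.025)·[0.4602·0.0000 + 0.5398·44.7264] = 23.5459
Node 0 (S = 95): V_0 = e^(−0.025)·[0.4602·0.0000 + 0.5398·23.5459] = 12.3955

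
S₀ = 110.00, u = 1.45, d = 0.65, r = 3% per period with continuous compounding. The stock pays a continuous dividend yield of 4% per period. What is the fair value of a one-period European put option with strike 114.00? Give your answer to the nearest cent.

Per-period risk-free factor R = e^0.03 = 1.0305; dividend-adjusted growth = e^(0.03−0.04) = 0.9900.
Risk-neutral probability p = (0.9900 − 0.65)/(1.45 − 0.65) = 0.3400/0.8000 = 0.4251
Terminal stock prices: S_u = 159.5, S_d = 71.5
Terminal payoffs (K − S): max(-45.5, 0) = 0, max(42.5, 0) = 42.5
Node 0 (S = 110): V_0 = e^(−0.03)·[0.4251·0.0000 + 0.5749·42.5000] = 23.7127

23.71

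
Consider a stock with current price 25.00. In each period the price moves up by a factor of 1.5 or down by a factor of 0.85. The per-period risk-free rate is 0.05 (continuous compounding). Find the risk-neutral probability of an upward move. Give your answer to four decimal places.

Risk-neutral probability p = (e^0.05 − 0.85)/(1.5 − 0.85) = 0.2013/0.6500 = 0.3096

p = 0.3096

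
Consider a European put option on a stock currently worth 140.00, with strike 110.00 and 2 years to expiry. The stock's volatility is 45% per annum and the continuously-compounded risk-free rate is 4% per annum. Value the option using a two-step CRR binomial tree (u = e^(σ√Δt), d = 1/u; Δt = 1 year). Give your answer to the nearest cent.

15.74

CRR parameters: u = e^(σ√Δt) = e^(0.45·√1) = 1.5683, d = 1/u = 0.6376
Per-period rate: rΔt = 0.04·1 = 0.04, so R = e^0.04 = 1.0408
Risk-neutral probability p = (e^0.04 − 0.6376)/(1.5683 − 0.6376) = 0.4032/0.9307 = 0.4332
Terminal stock prices: S_uu = 344.3, S_ud = 140, S_dd = 56.92
Terminal payoffs (K − S): max(-234.3, 0) = 0, max(-30, 0) = 0, max(53.08, 0) = 53.08
Node u (S = 219.6): V_u = e^(−0.04)·[0.4332·0.0000 + 0.5668·0.0000] = 0.0000
Node d (S = 89.27): V_d = e^(−0.04)·[0.4332·0.0000 + 0.5668·53.0802] = 28.9056
Node 0 (S = 140): V_0 = e^(−0.04)·[0.4332·0.0000 + 0.5668·28.9056] = 15.7410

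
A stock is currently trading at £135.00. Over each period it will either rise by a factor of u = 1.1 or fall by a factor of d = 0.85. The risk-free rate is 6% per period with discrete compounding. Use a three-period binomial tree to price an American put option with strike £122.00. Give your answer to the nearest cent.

£1.36

Risk-neutral probability p = (1 + 0.06 − 0.85)/(1.1 − 0.85) = 0.2100/0.2500 = 0.8400
Terminal stock prices: S_uuu = 179.7, S_uud = 138.8, S_udd = 107.3, S_ddd = 82.91
Terminal payoffs (K − S): max(-57.69, 0) = 0, max(-16.85, 0) = 0, max(14.71, 0) = 14.71, max(39.09, 0) = 39.09
Node uu (S = 163.4): continuation = 1/1.06·[0.8400·0.0000 + 0.1600·0.0000] = 0.0000; exercise value = 0.0000 ≤ continuation, so V_uu = 0.0000
Node ud (S = 126.2): continuation = 1/1.06·[0.8400·0.0000 + 0.1600·14.7088] = 2.2202; exercise value = 0.0000 ≤ continuation, so V_ud = 2.2202
Node dd (S = 97.54): continuation = 1/1.06·[0.8400·14.7088 + 0.1600·39.0931] = 17.5568; exercise value = 24.4625 > continuation, so V_dd = 24.4625 (exercise)
Node u (S = 148.5): continuation = 1/1.06·[0.8400·0.0000 + 0.1600·2.2202] = 0.3351; exercise value = 0.0000 ≤ continuation, so V_u = 0.3351
Node d (S = 114.8): continuation = 1/1.06·[0.8400·2.2202 + 0.1600·24.4625] = 5.4518; exercise value = 7.2500 > continuation, so V_d = 7.2500 (exercise)
Node 0 (S = 135): continuation = 1/1.06·[0.8400·0.3351 + 0.1600·7.2500] = 1.3599; exercise value = 0.0000 ≤ continuation, so V_0 = 1.3599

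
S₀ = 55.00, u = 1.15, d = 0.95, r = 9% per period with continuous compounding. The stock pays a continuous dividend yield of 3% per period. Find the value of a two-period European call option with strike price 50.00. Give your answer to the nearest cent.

Per-period risk-free factor R = e^0.09 = 1.0942; dividend-adjusted growth = e^(0.09−0.03) = 1.0618.
Risk-neutral probability p = (1.0618 − 0.95)/(1.15 − 0.95) = 0.1118/0.2000 = 0.5592
Terminal stock prices: S_uu = 72.74, S_ud = 60.09, S_dd = 49.64
Terminal payoffs (S − K): max(22.74, 0) = 22.74, max(10.09, 0) = 10.09, max(-0.3625, 0) = 0
Node u (S = 63.25): V_u = e^(−0.09)·[0.5592·22.7375 + 0.4408·10.0875] = 15.6841
Node d (S = 52.25): V_d = e^(−0.09)·[0.5592·10.0875 + 0.4408·0.0000] = 5.1553
Node 0 (S = 55): V_0 = e^(−0.09)·[0.5592·15.6841 + 0.4408·5.1553] = 10.0924

10.09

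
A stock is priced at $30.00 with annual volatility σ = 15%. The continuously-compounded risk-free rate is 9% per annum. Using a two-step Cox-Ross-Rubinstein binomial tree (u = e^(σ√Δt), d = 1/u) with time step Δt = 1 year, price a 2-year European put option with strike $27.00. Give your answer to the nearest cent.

$0.20

CRR parameters: u = e^(σ√Δt) = e^(0.15·√1) = 1.1618, d = 1/u = 0.8607
Per-period rate: rΔt = 0.09·1 = 0.09, so R = e^0.09 = 1.0942
Risk-neutral probability p = (e^0.09 − 0.8607)/(1.1618 − 0.8607) = 0.2335/0.3011 = 0.7753
Terminal stock prices: S_uu = 40.5, S_ud = 30, S_dd = 22.22
Terminal payoffs (K − S): max(-13.5, 0) = 0, max(-3, 0) = 0, max(4.775, 0) = 4.775
Node u (S = 34.86): V_u = e^(−0.09)·[0.7753·0.0000 + 0.2247·0.0000] = 0.0000
Node d (S = 25.82): V_d = e^(−0.09)·[0.7753·0.0000 + 0.2247·4.7755] = 0.9806
Node 0 (S = 30): V_0 = e^(−0.09)·[0.7753·0.0000 + 0.2247·0.9806] = 0.2014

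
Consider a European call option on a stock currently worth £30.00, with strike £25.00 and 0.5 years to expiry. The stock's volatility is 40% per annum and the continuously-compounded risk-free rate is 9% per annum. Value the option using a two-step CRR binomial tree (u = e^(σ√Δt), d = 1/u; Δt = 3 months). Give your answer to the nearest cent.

CRR parameters: u = e^(σ√Δt) = e^(0.4·√0.25) = 1.2214, d = 1/u = 0.8187
Per-period rate: rΔt = 0.09·0.25 = 0.0225, so R = e^0.0225 = 1.0228
Risk-neutral probability p = (e^0.0225 − 0.8187)/(1.2214 − 0.8187) = 0.2040/0.4027 = 0.5067
Terminal stock prices: S_uu = 44.75, S_ud = 30, S_dd = 20.11
Terminal payoffs (S − K): max(19.75, 0) = 19.75, max(5, 0) = 5, max(-4.89, 0) = 0
Node u (S = 36.64): V_u = e^(−0.0225)·[0.5067·19.7547 + 0.4933·5.0000] = 12.1983
Node d (S = 24.56): V_d = e^(−0.0225)·[0.5067·5.0000 + 0.4933·0.0000] = 2.4770
Node 0 (S = 30): V_0 = e^(−0.0225)·[0.5067·12.1983 + 0.4933·2.4770] = 7.2379

£7.24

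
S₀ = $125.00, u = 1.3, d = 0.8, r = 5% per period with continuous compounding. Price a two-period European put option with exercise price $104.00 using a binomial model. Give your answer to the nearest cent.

$5.37

Risk-neutral probability p = (e^0.05 − 0.8)/(1.3 − 0.8) = 0.2513/0.5000 = 0.5025
Terminal stock prices: S_uu = 211.3, S_ud = 130, S_dd = 80
Terminal payoffs (K − S): max(-107.3, 0) = 0, max(-26, 0) = 0, max(24, 0) = 24
Node u (S = 162.5): V_u = e^(−0.05)·[0.5025·0.0000 + 0.4975·0.0000] = 0.0000
Node d (S = 100): V_d = e^(−0.05)·[0.5025·0.0000 + 0.4975·24.0000] = 11.3567
Node 0 (S = 125): V_0 = e^(−0.05)·[0.5025·0.0000 + 0.4975·11.3567] = 5.3740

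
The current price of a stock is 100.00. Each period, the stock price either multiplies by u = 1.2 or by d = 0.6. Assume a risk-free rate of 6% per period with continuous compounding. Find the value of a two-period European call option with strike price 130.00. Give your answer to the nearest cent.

7.36

Risk-neutral probability p = (e^0.06 − 0.6)/(1.2 − 0.6) = 0.4618/0.6000 = 0.7697
Terminal stock prices: S_uu = 144, S_ud = 72, S_dd = 36
Terminal payoffs (S − K): max(14, 0) = 14, max(-58, 0) = 0, max(-94, 0) = 0
Node u (S = 120): V_u = e^(−0.06)·[0.7697·14.0000 + 0.2303·0.0000] = 10.1486
Node d (S = 60): V_d = e^(−0.06)·[0.7697·0.0000 + 0.2303·0.0000] = 0.0000
Node 0 (S = 100): V_0 = e^(−0.06)·[0.7697·10.1486 + 0.2303·0.0000] = 7.3568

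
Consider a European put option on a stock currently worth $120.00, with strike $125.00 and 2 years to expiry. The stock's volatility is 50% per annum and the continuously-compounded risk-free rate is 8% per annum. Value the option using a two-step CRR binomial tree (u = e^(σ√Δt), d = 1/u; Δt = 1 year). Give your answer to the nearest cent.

CRR parameters: u = e^(σ√Δt) = e^(0.5·√1) = 1.6487, d = 1/u = 0.6065
Per-period rate: rΔt = 0.08·1 = 0.08, so R = e^0.08 = 1.0833
Risk-neutral probability p = (e^0.08 − 0.6065)/(1.6487 − 0.6065) = 0.4768/1.0422 = 0.4575
Terminal stock prices: S_uu = 326.2, S_ud = 120, S_dd = 44.15
Terminal payoffs (K − S): max(-201.2, 0) = 0, max(5, 0) = 5, max(80.85, 0) = 80.85
Node u (S = 197.8): V_u = e^(−0.08)·[0.4575·0.0000 + 0.5425·5.0000] = 2.5042
Node d (S = 72.78): V_d = e^(−0.08)·[0.4575·5.0000 + 0.5425·80.8545] = 42.6059
Node 0 (S = 120): V_0 = e^(−0.08)·[0.4575·2.5042 + 0.5425·42.6059] = 22.3958

$22.40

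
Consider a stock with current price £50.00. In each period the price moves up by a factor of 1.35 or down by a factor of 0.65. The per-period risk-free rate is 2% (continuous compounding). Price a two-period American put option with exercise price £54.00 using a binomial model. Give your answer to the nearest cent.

£12.35

Risk-neutral probability p = (e^0.02 − 0.65)/(1.35 − 0.65) = 0.3702/0.7000 = 0.5289
Terminal stock prices: S_uu = 91.13, S_ud = 43.88, S_dd = 21.13
Terminal payoffs (K − S): max(-37.13, 0) = 0, max(10.12, 0) = 10.12, max(32.88, 0) = 32.88
Node u (S = 67.5): continuation = e^(−0.02)·[0.5289·0.0000 + 0.4711·10.1250] = 4.6758; exercise value = 0.0000 ≤ continuation, so V_u = 4.6758
Node d (S = 32.5): continuation = e^(−0.02)·[0.5289·10.1250 + 0.4711·32.8750] = 20.4307; exercise value = 21.5000 > continuation, so V_d = 21.5000 (exercise)
Node 0 (S = 50): continuation = e^(−0.02)·[0.5289·4.6758 + 0.4711·21.5000] = 12.3528; exercise value = 4.0000 ≤ continuation, so V_0 = 12.3528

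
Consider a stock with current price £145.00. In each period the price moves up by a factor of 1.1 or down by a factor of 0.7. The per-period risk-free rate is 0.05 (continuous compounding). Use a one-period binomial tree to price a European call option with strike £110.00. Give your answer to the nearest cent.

£41.35

Risk-neutral probability p = (e^0.05 − 0.7)/(1.1 − 0.7) = 0.3513/0.4000 = 0.8782
Terminal stock prices: S_u = 159.5, S_d = 101.5
Terminal payoffs (S − K): max(49.5, 0) = 49.5, max(-8.5, 0) = 0
Node 0 (S = 145): V_0 = e^(−0.05)·[0.8782·49.5000 + 0.1218·0.0000] = 41.3498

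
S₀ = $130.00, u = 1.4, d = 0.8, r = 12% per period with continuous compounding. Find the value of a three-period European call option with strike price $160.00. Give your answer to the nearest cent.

Risk-neutral probability p = (e^0.12 − 0.8)/(1.4 − 0.8) = 0.3275/0.6000 = 0.5458
Terminal stock prices: S_uuu = 356.7, S_uud = 203.8, S_udd = 116.5, S_ddd = 66.56
Terminal payoffs (S − K): max(196.7, 0) = 196.7, max(43.84, 0) = 43.84, max(-43.52, 0) = 0, max(-93.44, 0) = 0
Node uu (S = 254.8): V_uu = e^(−0.12)·[0.5458·196.7200 + 0.4542·43.8400] = 112.8927
Node ud (S = 145.6): V_ud = e^(−0.12)·[0.5458·43.8400 + 0.4542·0.0000] = 21.2232
Node dd (S = 83.2): V_dd = e^(−0.12)·[0.5458·0.0000 + 0.4542·0.0000] = 0.0000
Node u (S = 182): V_u = e^(−0.12)·[0.5458·112.8927 + 0.4542·21.2232] = 63.2011
Node d (S = 104): V_d = e^(−0.12)·[0.5458·21.2232 + 0.4542·0.0000] = 10.2743
Node 0 (S = 130): V_0 = e^(−0.12)·[0.5458·63.2011 + 0.4542·10.2743] = 34.7347

$34.73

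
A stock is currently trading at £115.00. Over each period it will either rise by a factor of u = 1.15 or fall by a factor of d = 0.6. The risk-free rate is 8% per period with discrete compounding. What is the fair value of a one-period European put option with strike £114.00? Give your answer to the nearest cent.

Risk-neutral probability p = (1 + 0.08 − 0.6)/(1.15 − 0.6) = 0.4800/0.5500 = 0.8727
Terminal stock prices: S_u = 132.2, S_d = 69
Terminal payoffs (K − S): max(-18.25, 0) = 0, max(45, 0) = 45
Node 0 (S = 115): V_0 = 1/1.08·[0.8727·0.0000 + 0.1273·45.0000] = 5.3030

£5.30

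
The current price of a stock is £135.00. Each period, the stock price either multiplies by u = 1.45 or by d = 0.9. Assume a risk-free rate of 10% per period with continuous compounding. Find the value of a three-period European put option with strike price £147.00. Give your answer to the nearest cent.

£8.87

Risk-neutral probability p = (e^0.1 − 0.9)/(1.45 − 0.9) = 0.2052/0.5500 = 0.3730
Terminal stock prices: S_uuu = 411.6, S_uud = 255.5, S_udd = 158.6, S_ddd = 98.42
Terminal payoffs (K − S): max(-264.6, 0) = 0, max(-108.5, 0) = 0, max(-11.56, 0) = 0, max(48.58, 0) = 48.58
Node uu (S = 283.8): V_uu = e^(−0.1)·[0.3730·0.0000 + 0.6270·0.0000] = 0.0000
Node ud (S = 176.2): V_ud = e^(−0.1)·[0.3730·0.0000 + 0.6270·0.0000] = 0.0000
Node dd (S = 109.4): V_dd = e^(−0.1)·[0.3730·0.0000 + 0.6270·48.5850] = 27.5622
Node u (S = 195.8): V_u = e^(−0.1)·[0.3730·0.0000 + 0.6270·0.0000] = 0.0000
Node d (S = 121.5): V_d = e^(−0.1)·[0.3730·0.0000 + 0.6270·27.5622] = 15.6360
Node 0 (S = 135): V_0 = e^(−0.1)·[0.3730·0.0000 + 0.6270·15.6360] = 8.8703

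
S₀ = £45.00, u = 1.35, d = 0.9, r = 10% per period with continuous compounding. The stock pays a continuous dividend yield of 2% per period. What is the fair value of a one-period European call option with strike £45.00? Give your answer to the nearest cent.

£5.80

Per-period risk-free factor R = e^0.1 = 1.1052; dividend-adjusted growth = e^(0.1−0.02) = 1.0833.
Risk-neutral probability p = (1.0833 − 0.9)/(1.35 − 0.9) = 0.1833/0.4500 = 0.4073
Terminal stock prices: S_u = 60.75, S_d = 40.5
Terminal payoffs (S − K): max(15.75, 0) = 15.75, max(-4.5, 0) = 0
Node 0 (S = 45): V_0 = e^(−0.1)·[0.4073·15.7500 + 0.5927·0.0000] = 5.8046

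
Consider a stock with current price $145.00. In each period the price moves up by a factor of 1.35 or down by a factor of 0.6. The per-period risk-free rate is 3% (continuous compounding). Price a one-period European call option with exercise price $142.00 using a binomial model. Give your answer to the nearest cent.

$29.94

Risk-neutral probability p = (e^0.03 − 0.6)/(1.35 − 0.6) = 0.4305/0.7500 = 0.5739
Terminal stock prices: S_u = 195.8, S_d = 87
Terminal payoffs (S − K): max(53.75, 0) = 53.75, max(-55, 0) = 0
Node 0 (S = 145): V_0 = e^(−0.03)·[0.5739·53.7500 + 0.4261·0.0000] = 29.9375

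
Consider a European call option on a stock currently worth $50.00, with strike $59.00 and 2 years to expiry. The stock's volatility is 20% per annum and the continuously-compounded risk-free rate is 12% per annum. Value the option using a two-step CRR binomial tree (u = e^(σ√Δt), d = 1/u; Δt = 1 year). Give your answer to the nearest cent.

CRR parameters: u = e^(σ√Δt) = e^(0.2·√1) = 1.2214, d = 1/u = 0.8187
Per-period rate: rΔt = 0.12·1 = 0.12, so R = e^0.12 = 1.1275
Risk-neutral probability p = (e^0.12 − 0.8187)/(1.2214 − 0.8187) = 0.3088/0.4027 = 0.7668
Terminal stock prices: S_uu = 74.59, S_ud = 50, S_dd = 33.52
Terminal payoffs (S − K): max(15.59, 0) = 15.59, max(-9, 0) = 0, max(-25.48, 0) = 0
Node u (S = 61.07): V_u = e^(−0.12)·[0.7668·15.5912 + 0.2332·0.0000] = 10.6034
Node d (S = 40.94): V_d = e^(−0.12)·[0.7668·0.0000 + 0.2332·0.0000] = 0.0000
Node 0 (S = 50): V_0 = e^(−0.12)·[0.7668·10.6034 + 0.2332·0.0000] = 7.2112

$7.21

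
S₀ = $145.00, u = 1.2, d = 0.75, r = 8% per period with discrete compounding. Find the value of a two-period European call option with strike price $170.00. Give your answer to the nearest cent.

$17.89

Risk-neutral probability p = (1 + 0.08 − 0.75)/(1.2 − 0.75) = 0.3300/0.4500 = 0.7333
Terminal stock prices: S_uu = 208.8, S_ud = 130.5, S_dd = 81.56
Terminal payoffs (S − K): max(38.8, 0) = 38.8, max(-39.5, 0) = 0, max(-88.44, 0) = 0
Node u (S = 174): V_u = 1/1.08·[0.7333·38.8000 + 0.2667·0.0000] = 26.3457
Node d (S = 108.8): V_d = 1/1.08·[0.7333·0.0000 + 0.2667·0.0000] = 0.0000
Node 0 (S = 145): V_0 = 1/1.08·[0.7333·26.3457 + 0.2667·0.0000] = 17.8890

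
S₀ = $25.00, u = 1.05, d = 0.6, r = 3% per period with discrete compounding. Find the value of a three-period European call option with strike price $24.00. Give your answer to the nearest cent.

$3.94

Risk-neutral probability p = (1 + 0.03 − 0.6)/(1.05 − 0.6) = 0.4300/0.4500 = 0.9556
Terminal stock prices: S_uuu = 28.94, S_uud = 16.54, S_udd = 9.45, S_ddd = 5.4
Terminal payoffs (S − K): max(4.941, 0) = 4.941, max(-7.463, 0) = 0, max(-14.55, 0) = 0, max(-18.6, 0) = 0
Node uu (S = 27.56): V_uu = 1/1.03·[0.9556·4.9406 + 0.0444·0.0000] = 4.5835
Node ud (S = 15.75): V_ud = 1/1.03·[0.9556·0.0000 + 0.0444·0.0000] = 0.0000
Node dd (S = 9): V_dd = 1/1.03·[0.9556·0.0000 + 0.0444·0.0000] = 0.0000
Node u (S = 26.25): V_u = 1/1.03·[0.9556·4.5835 + 0.0444·0.0000] = 4.2523
Node d (S = 15): V_d = 1/1.03·[0.9556·0.0000 + 0.0444·0.0000] = 0.0000
Node 0 (S = 25): V_0 = 1/1.03·[0.9556·4.2523 + 0.0444·0.0000] = 3.9449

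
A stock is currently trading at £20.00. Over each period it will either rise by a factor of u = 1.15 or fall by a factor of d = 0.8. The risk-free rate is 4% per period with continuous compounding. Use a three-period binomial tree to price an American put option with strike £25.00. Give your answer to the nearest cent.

£5.00

Risk-neutral probability p = (e^0.04 − 0.8)/(1.15 − 0.8) = 0.2408/0.3500 = 0.6880
Terminal stock prices: S_uuu = 30.42, S_uud = 21.16, S_udd = 14.72, S_ddd = 10.24
Terminal payoffs (K − S): max(-5.417, 0) = 0, max(3.84, 0) = 3.84, max(10.28, 0) = 10.28, max(14.76, 0) = 14.76
Node uu (S = 26.45): continuation = e^(−0.04)·[0.6880·0.0000 + 0.3120·3.8400] = 1.1510; exercise value = 0.0000 ≤ continuation, so V_uu = 1.1510
Node ud (S = 18.4): continuation = e^(−0.04)·[0.6880·3.8400 + 0.3120·10.2800] = 5.6197; exercise value = 6.6000 > continuation, so V_ud = 6.6000 (exercise)
Node dd (S = 12.8): continuation = e^(−0.04)·[0.6880·10.2800 + 0.3120·14.7600] = 11.2197; exercise value = 12.2000 > continuation, so V_dd = 12.2000 (exercise)
Node u (S = 23): continuation = e^(−0.04)·[0.6880·1.1510 + 0.3120·6.6000] = 2.7391; exercise value = 2.0000 ≤ continuation, so V_u = 2.7391
Node d (S = 16): continuation = e^(−0.04)·[0.6880·6.6000 + 0.3120·12.2000] = 8.0197; exercise value = 9.0000 > continuation, so V_d = 9.0000 (exercise)
Node 0 (S = 20): continuation = e^(−0.04)·[0.6880·2.7391 + 0.3120·9.0000] = 4.5083; exercise value = 5.0000 > continuation, so V_0 = 5.0000 (exercise)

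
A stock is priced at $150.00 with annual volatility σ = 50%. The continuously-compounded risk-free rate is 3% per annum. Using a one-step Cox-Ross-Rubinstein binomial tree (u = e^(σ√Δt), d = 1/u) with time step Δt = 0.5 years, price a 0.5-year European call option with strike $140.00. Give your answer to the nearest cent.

$31.43

CRR parameters: u = e^(σ√Δt) = e^(0.5·√0.5) = 1.4241, d = 1/u = 0.7022
Per-period rate: rΔt = 0.03·0.5 = 0.015, so R = e^0.015 = 1.0151
Risk-neutral probability p = (e^0.015 − 0.7022)/(1.4241 − 0.7022) = 0.3129/0.7219 = 0.4335
Terminal stock prices: S_u = 213.6, S_d = 105.3
Terminal payoffs (S − K): max(73.62, 0) = 73.62, max(-34.67, 0) = 0
Node 0 (S = 150): V_0 = e^(−0.015)·[0.4335·73.6179 + 0.5665·0.0000] = 31.4350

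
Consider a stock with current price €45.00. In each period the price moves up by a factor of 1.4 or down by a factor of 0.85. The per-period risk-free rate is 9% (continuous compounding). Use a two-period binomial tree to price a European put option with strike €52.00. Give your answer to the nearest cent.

Risk-neutral probability p = (e^0.09 − 0.85)/(1.4 − 0.85) = 0.2442/0.5500 = 0.4440
Terminal stock prices: S_uu = 88.2, S_ud = 53.55, S_dd = 32.51
Terminal payoffs (K − S): max(-36.2, 0) = 0, max(-1.55, 0) = 0, max(19.49, 0) = 19.49
Node u (S = 63): V_u = e^(−0.09)·[0.4440·0.0000 + 0.5560·0.0000] = 0.0000
Node d (S = 38.25): V_d = e^(−0.09)·[0.4440·0.0000 + 0.5560·19.4875] = 9.9033
Node 0 (S = 45): V_0 = e^(−0.09)·[0.4440·0.0000 + 0.5560·9.9033] = 5.0328

€5.03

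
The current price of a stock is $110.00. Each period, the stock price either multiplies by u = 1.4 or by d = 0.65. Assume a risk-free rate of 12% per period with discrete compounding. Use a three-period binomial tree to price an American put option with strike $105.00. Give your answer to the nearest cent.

$13.65

Risk-neutral probability p = (1 + 0.12 − 0.65)/(1.4 − 0.65) = 0.4700/0.7500 = 0.6267
Terminal stock prices: S_uuu = 301.8, S_uud = 140.1, S_udd = 65.07, S_ddd = 30.21
Terminal payoffs (K − S): max(-196.8, 0) = 0, max(-35.14, 0) = 0, max(39.93, 0) = 39.93, max(74.79, 0) = 74.79
Node uu (S = 215.6): continuation = 1/1.12·[0.6267·0.0000 + 0.3733·0.0000] = 0.0000; exercise value = 0.0000 ≤ continuation, so V_uu = 0.0000
Node ud (S = 100.1): continuation = 1/1.12·[0.6267·0.0000 + 0.3733·39.9350] = 13.3117; exercise value = 4.9000 ≤ continuation, so V_ud = 13.3117
Node dd (S = 46.48): continuation = 1/1.12·[0.6267·39.9350 + 0.3733·74.7912] = 47.2750; exercise value = 58.5250 > continuation, so V_dd = 58.5250 (exercise)
Node u (S = 154): continuation = 1/1.12·[0.6267·0.0000 + 0.3733·13.3117] = 4.4372; exercise value = 0.0000 ≤ continuation, so V_u = 4.4372
Node d (S = 71.5): continuation = 1/1.12·[0.6267·13.3117 + 0.3733·58.5250] = 26.9565; exercise value = 33.5000 > continuation, so V_d = 33.5000 (exercise)
Node 0 (S = 110): continuation = 1/1.12·[0.6267·4.4372 + 0.3733·33.5000] = 13.6494; exercise value = 0.0000 ≤ continuation, so V_0 = 13.6494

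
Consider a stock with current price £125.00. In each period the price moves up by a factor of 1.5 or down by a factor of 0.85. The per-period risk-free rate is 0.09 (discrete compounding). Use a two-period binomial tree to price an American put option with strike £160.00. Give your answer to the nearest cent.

Risk-neutral probability p = (1 + 0.09 − 0.85)/(1.5 − 0.85) = 0.2400/0.6500 = 0.3692
Terminal stock prices: S_uu = 281.2, S_ud = 159.4, S_dd = 90.31
Terminal payoffs (K − S): max(-121.2, 0) = 0, max(0.625, 0) = 0.625, max(69.69, 0) = 69.69
Node u (S = 187.5): continuation = 1/1.09·[0.3692·0.0000 + 0.6308·0.6250] = 0.3617; exercise value = 0.0000 ≤ continuation, so V_u = 0.3617
Node d (S = 106.2): continuation = 1/1.09·[0.3692·0.6250 + 0.6308·69.6875] = 40.5390; exercise value = 53.7500 > continuation, so V_d = 53.7500 (exercise)
Node 0 (S = 125): continuation = 1/1.09·[0.3692·0.3617 + 0.6308·53.7500] = 31.2270; exercise value = 35.0000 > continuation, so V_0 = 35.0000 (exercise)

£35.00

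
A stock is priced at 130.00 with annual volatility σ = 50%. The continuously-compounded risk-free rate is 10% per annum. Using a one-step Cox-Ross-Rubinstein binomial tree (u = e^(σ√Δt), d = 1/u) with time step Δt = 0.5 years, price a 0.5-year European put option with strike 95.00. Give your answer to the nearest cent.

1.83

CRR parameters: u = e^(σ√Δt) = e^(0.5·√0.5) = 1.4241, d = 1/u = 0.7022
Per-period rate: rΔt = 0.1·0.5 = 0.05, so R = e^0.05 = 1.0513
Risk-neutral probability p = (e^0.05 − 0.7022)/(1.4241 − 0.7022) = 0.3491/0.7219 = 0.4835
Terminal stock prices: S_u = 185.1, S_d = 91.28
Terminal payoffs (K − S): max(-90.14, 0) = 0, max(3.715, 0) = 3.715
Node 0 (S = 130): V_0 = e^(−0.05)·[0.4835·0.0000 + 0.5165·3.7155] = 1.8253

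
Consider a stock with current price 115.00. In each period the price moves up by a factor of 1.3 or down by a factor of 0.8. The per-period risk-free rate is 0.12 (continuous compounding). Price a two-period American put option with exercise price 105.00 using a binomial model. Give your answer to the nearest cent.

Risk-neutral probability p = (e^0.12 − 0.8)/(1.3 − 0.8) = 0.3275/0.5000 = 0.6550
Terminal stock prices: S_uu = 194.4, S_ud = 119.6, S_dd = 73.6
Terminal payoffs (K − S): max(-89.35, 0) = 0, max(-14.6, 0) = 0, max(31.4, 0) = 31.4
Node u (S = 149.5): continuation = e^(−0.12)·[0.6550·0.0000 + 0.3450·0.0000] = 0.0000; exercise value = 0.0000 ≤ continuation, so V_u = 0.0000
Node d (S = 92): continuation = e^(−0.12)·[0.6550·0.0000 + 0.3450·31.4000] = 9.6082; exercise value = 13.0000 > continuation, so V_d = 13.0000 (exercise)
Node 0 (S = 115): continuation = e^(−0.12)·[0.6550·0.0000 + 0.3450·13.0000] = 3.9779; exercise value = 0.0000 ≤ continuation, so V_0 = 3.9779

3.98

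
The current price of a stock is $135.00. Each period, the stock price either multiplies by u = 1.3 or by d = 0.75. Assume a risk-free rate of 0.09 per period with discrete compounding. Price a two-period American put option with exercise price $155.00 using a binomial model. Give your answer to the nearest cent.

Risk-neutral probability p = (1 + 0.09 − 0.75)/(1.3 − 0.75) = 0.3400/0.5500 = 0.6182
Terminal stock prices: S_uu = 228.2, S_ud = 131.6, S_dd = 75.94
Terminal payoffs (K − S): max(-73.15, 0) = 0, max(23.38, 0) = 23.38, max(79.06, 0) = 79.06
Node u (S = 175.5): continuation = 1/1.09·[0.6182·0.0000 + 0.3818·23.3750] = 8.1881; exercise value = 0.0000 ≤ continuation, so V_u = 8.1881
Node d (S = 101.2): continuation = 1/1.09·[0.6182·23.3750 + 0.3818·79.0625] = 40.9518; exercise value = 53.7500 > continuation, so V_d = 53.7500 (exercise)
Node 0 (S = 135): continuation = 1/1.09·[0.6182·8.1881 + 0.3818·53.7500] = 23.4720; exercise value = 20.0000 ≤ continuation, so V_0 = 23.4720

$23.47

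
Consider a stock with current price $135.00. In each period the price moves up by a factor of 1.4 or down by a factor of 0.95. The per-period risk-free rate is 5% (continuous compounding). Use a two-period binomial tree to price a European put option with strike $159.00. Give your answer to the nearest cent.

Risk-neutral probability p = (e^0.05 − 0.95)/(1.4 − 0.95) = 0.1013/0.4500 = 0.2250
Terminal stock prices: S_uu = 264.6, S_ud = 179.5, S_dd = 121.8
Terminal payoffs (K − S): max(-105.6, 0) = 0, max(-20.55, 0) = 0, max(37.16, 0) = 37.16
Node u (S = 189): V_u = e^(−0.05)·[0.2250·0.0000 + 0.7750·0.0000] = 0.0000
Node d (S = 128.2): V_d = e^(−0.05)·[0.2250·0.0000 + 0.7750·37.1625] = 27.3946
Node 0 (S = 135): V_0 = e^(−0.05)·[0.2250·0.0000 + 0.7750·27.3946] = 20.1942

$20.19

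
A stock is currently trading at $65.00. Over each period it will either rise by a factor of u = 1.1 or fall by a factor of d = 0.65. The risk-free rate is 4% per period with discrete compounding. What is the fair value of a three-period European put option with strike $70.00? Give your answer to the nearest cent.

$6.79

Risk-neutral probability p = (1 + 0.04 − 0.65)/(1.1 − 0.65) = 0.3900/0.4500 = 0.8667
Terminal stock prices: S_uuu = 86.52, S_uud = 51.12, S_udd = 30.21, S_ddd = 17.85
Terminal payoffs (K − S): max(-16.52, 0) = 0, max(18.88, 0) = 18.88, max(39.79, 0) = 39.79, max(52.15, 0) = 52.15
Node uu (S = 78.65): V_uu = 1/1.04·[0.8667·0.0000 + 0.1333·18.8775] = 2.4202
Node ud (S = 46.48): V_ud = 1/1.04·[0.8667·18.8775 + 0.1333·39.7912] = 20.8327
Node dd (S = 27.46): V_dd = 1/1.04·[0.8667·39.7912 + 0.1333·52.1494] = 39.8452
Node u (S = 71.5): V_u = 1/1.04·[0.8667·2.4202 + 0.1333·20.8327] = 4.6877
Node d (S = 42.25): V_d = 1/1.04·[0.8667·20.8327 + 0.1333·39.8452] = 22.4689
Node 0 (S = 65): V_0 = 1/1.04·[0.8667·4.6877 + 0.1333·22.4689] = 6.7870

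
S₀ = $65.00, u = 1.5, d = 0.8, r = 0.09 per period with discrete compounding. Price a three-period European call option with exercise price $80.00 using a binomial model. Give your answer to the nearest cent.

Risk-neutral probability p = (1 + 0.09 − 0.8)/(1.5 − 0.8) = 0.2900/0.7000 = 0.4143
Terminal stock prices: S_uuu = 219.4, S_uud = 117, S_udd = 62.4, S_ddd = 33.28
Terminal payoffs (S − K): max(139.4, 0) = 139.4, max(37, 0) = 37, max(-17.6, 0) = 0, max(-46.72, 0) = 0
Node uu (S = 146.2): V_uu = 1/1.09·[0.4143·139.3750 + 0.5857·37.0000] = 72.8555
Node ud (S = 78): V_ud = 1/1.09·[0.4143·37.0000 + 0.5857·0.0000] = 14.0629
Node dd (S = 41.6): V_dd = 1/1.09·[0.4143·0.0000 + 0.5857·0.0000] = 0.0000
Node u (S = 97.5): V_u = 1/1.09·[0.4143·72.8555 + 0.5857·14.0629] = 35.2476
Node d (S = 52): V_d = 1/1.09·[0.4143·14.0629 + 0.5857·0.0000] = 5.3450
Node 0 (S = 65): V_0 = 1/1.09·[0.4143·35.2476 + 0.5857·5.3450] = 16.2690

$16.27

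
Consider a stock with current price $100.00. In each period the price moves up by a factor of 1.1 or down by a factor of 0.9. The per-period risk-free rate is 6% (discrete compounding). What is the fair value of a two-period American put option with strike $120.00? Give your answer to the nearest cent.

Risk-neutral probability p = (1 + 0.06 − 0.9)/(1.1 − 0.9) = 0.1600/0.2000 = 0.8000
Terminal stock prices: S_uu = 121, S_ud = 99, S_dd = 81
Terminal payoffs (K − S): max(-1, 0) = 0, max(21, 0) = 21, max(39, 0) = 39
Node u (S = 110): continuation = 1/1.06·[0.8000·0.0000 + 0.2000·21.0000] = 3.9623; exercise value = 10.0000 > continuation, so V_u = 10.0000 (exercise)
Node d (S = 90): continuation = 1/1.06·[0.8000·21.0000 + 0.2000·39.0000] = 23.2075; exercise value = 30.0000 > continuation, so V_d = 30.0000 (exercise)
Node 0 (S = 100): continuation = 1/1.06·[0.8000·10.0000 + 0.2000·30.0000] = 13.2075; exercise value = 20.0000 > continuation, so V_0 = 20.0000 (exercise)

$20.00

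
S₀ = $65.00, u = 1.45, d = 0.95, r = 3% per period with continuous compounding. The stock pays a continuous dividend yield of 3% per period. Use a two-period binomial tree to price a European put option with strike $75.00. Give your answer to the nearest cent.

Per-period risk-free factor R = e^0.03 = 1.0305; dividend-adjusted growth = e^(0.03−0.03) = 1.0000.
Risk-neutral probability p = (1.0000 − 0.95)/(1.45 − 0.95) = 0.0500/0.5000 = 0.1000
Terminal stock prices: S_uu = 136.7, S_ud = 89.54, S_dd = 58.66
Terminal payoffs (K − S): max(-61.66, 0) = 0, max(-14.54, 0) = 0, max(16.34, 0) = 16.34
Node u (S = 94.25): V_u = e^(−0.03)·[0.1000·0.0000 + 0.9000·0.0000] = 0.0000
Node d (S = 61.75): V_d = e^(−0.03)·[0.1000·0.0000 + 0.9000·16.3375] = 14.2692
Node 0 (S = 65): V_0 = e^(−0.03)·[0.1000·0.0000 + 0.9000·14.2692] = 12.4627

$12.46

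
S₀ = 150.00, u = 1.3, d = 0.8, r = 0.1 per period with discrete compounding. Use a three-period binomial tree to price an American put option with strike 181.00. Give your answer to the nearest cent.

Risk-neutral probability p = (1 + 0.1 − 0.8)/(1.3 − 0.8) = 0.3000/0.5000 = 0.6000
Terminal stock prices: S_uuu = 329.6, S_uud = 202.8, S_udd = 124.8, S_ddd = 76.8
Terminal payoffs (K − S): max(-148.6, 0) = 0, max(-21.8, 0) = 0, max(56.2, 0) = 56.2, max(104.2, 0) = 104.2
Node uu (S = 253.5): continuation = 1/1.1·[0.6000·0.0000 + 0.4000·0.0000] = 0.0000; exercise value = 0.0000 ≤ continuation, so V_uu = 0.0000
Node ud (S = 156): continuation = 1/1.1·[0.6000·0.0000 + 0.4000·56.2000] = 20.4364; exercise value = 25.0000 > continuation, so V_ud = 25.0000 (exercise)
Node dd (S = 96): continuation = 1/1.1·[0.6000·56.2000 + 0.4000·104.2000] = 68.5455; exercise value = 85.0000 > continuation, so V_dd = 85.0000 (exercise)
Node u (S = 195): continuation = 1/1.1·[0.6000·0.0000 + 0.4000·25.0000] = 9.0909; exercise value = 0.0000 ≤ continuation, so V_u = 9.0909
Node d (S = 120): continuation = 1/1.1·[0.6000·25.0000 + 0.4000·85.0000] = 44.5455; exercise value = 61.0000 > continuation, so V_d = 61.0000 (exercise)
Node 0 (S = 150): continuation = 1/1.1·[0.6000·9.0909 + 0.4000·61.0000] = 27.1405; exercise value = 31.0000 > continuation, so V_0 = 31.0000 (exercise)

31.00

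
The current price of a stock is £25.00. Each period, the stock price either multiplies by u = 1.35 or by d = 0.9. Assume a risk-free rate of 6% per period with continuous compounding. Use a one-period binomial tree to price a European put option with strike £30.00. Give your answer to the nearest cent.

£4.52

Risk-neutral probability p = (e^0.06 − 0.9)/(1.35 − 0.9) = 0.1618/0.4500 = 0.3596
Terminal stock prices: S_u = 33.75, S_d = 22.5
Terminal payoffs (K − S): max(-3.75, 0) = 0, max(7.5, 0) = 7.5
Node 0 (S = 25): V_0 = e^(−0.06)·[0.3596·0.0000 + 0.6404·7.5000] = 4.5230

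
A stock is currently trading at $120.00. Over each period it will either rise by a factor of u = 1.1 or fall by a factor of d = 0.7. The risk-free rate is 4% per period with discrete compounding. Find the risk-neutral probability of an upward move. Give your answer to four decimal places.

Risk-neutral probability p = (1 + 0.04 − 0.7)/(1.1 − 0.7) = 0.3400/0.4000 = 0.8500

p = 0.8500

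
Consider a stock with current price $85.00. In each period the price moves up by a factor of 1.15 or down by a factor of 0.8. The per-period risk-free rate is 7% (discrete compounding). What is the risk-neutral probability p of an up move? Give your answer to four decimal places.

p = 0.7714

Risk-neutral probability p = (1 + 0.07 − 0.8)/(1.15 − 0.8) = 0.2700/0.3500 = 0.7714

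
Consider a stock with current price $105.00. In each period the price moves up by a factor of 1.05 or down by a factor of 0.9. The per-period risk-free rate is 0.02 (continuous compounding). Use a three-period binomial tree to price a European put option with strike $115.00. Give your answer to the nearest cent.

Risk-neutral probability p = (e^0.02 − 0.9)/(1.05 − 0.9) = 0.1202/0.1500 = 0.8013
Terminal stock prices: S_uuu = 121.6, S_uud = 104.2, S_udd = 89.3, S_ddd = 76.55
Terminal payoffs (K − S): max(-6.551, 0) = 0, max(10.81, 0) = 10.81, max(25.7, 0) = 25.7, max(38.45, 0) = 38.45
Node uu (S = 115.8): V_uu = e^(−0.02)·[0.8013·0.0000 + 0.1987·10.8137] = 2.1057
Node ud (S = 99.23): V_ud = e^(−0.02)·[0.8013·10.8137 + 0.1987·25.6975] = 13.4978
Node dd (S = 85.05): V_dd = e^(−0.02)·[0.8013·25.6975 + 0.1987·38.4550] = 27.6728
Node u (S = 110.2): V_u = e^(−0.02)·[0.8013·2.1057 + 0.1987·13.4978] = 4.2823
Node d (S = 94.5): V_d = e^(−0.02)·[0.8013·13.4978 + 0.1987·27.6728] = 15.9908
Node 0 (S = 105): V_0 = e^(−0.02)·[0.8013·4.2823 + 0.1987·15.9908] = 6.4774

$6.48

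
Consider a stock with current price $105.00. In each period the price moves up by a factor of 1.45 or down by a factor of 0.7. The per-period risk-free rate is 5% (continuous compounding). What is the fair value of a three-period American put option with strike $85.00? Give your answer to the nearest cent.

Risk-neutral probability p = (e^0.05 − 0.7)/(1.45 − 0.7) = 0.3513/0.7500 = 0.4684
Terminal stock prices: S_uuu = 320.1, S_uud = 154.5, S_udd = 74.6, S_ddd = 36.01
Terminal payoffs (K − S): max(-235.1, 0) = 0, max(-69.53, 0) = 0, max(10.4, 0) = 10.4, max(48.99, 0) = 48.99
Node uu (S = 220.8): continuation = e^(−0.05)·[0.4684·0.0000 + 0.5316·0.0000] = 0.0000; exercise value = 0.0000 ≤ continuation, so V_uu = 0.0000
Node ud (S = 106.6): continuation = e^(−0.05)·[0.4684·0.0000 + 0.5316·10.3975] = 5.2581; exercise value = 0.0000 ≤ continuation, so V_ud = 5.2581
Node dd (S = 51.45): continuation = e^(−0.05)·[0.4684·10.3975 + 0.5316·48.9850] = 29.4045; exercise value = 33.5500 > continuation, so V_dd = 33.5500 (exercise)
Node u (S = 152.2): continuation = e^(−0.05)·[0.4684·0.0000 + 0.5316·5.2581] = 2.6591; exercise value = 0.0000 ≤ continuation, so V_u = 2.6591
Node d (S = 73.5): continuation = e^(−0.05)·[0.4684·5.2581 + 0.5316·33.5500] = 19.3092; exercise value = 11.5000 ≤ continuation, so V_d = 19.3092
Node 0 (S = 105): continuation = e^(−0.05)·[0.4684·2.6591 + 0.5316·19.3092] = 10.9495; exercise value = 0.0000 ≤ continuation, so V_0 = 10.9495

$10.95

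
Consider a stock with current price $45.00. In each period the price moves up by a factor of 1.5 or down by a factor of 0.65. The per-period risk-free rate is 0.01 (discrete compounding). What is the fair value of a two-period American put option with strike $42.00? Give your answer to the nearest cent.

$7.49

Risk-neutral probability p = (1 + 0.01 − 0.65)/(1.5 − 0.65) = 0.3600/0.8500 = 0.4235
Terminal stock prices: S_uu = 101.2, S_ud = 43.88, S_dd = 19.01
Terminal payoffs (K − S): max(-59.25, 0) = 0, max(-1.875, 0) = 0, max(22.99, 0) = 22.99
Node u (S = 67.5): continuation = 1/1.01·[0.4235·0.0000 + 0.5765·0.0000] = 0.0000; exercise value = 0.0000 ≤ continuation, so V_u = 0.0000
Node d (S = 29.25): continuation = 1/1.01·[0.4235·0.0000 + 0.5765·22.9875] = 13.1204; exercise value = 12.7500 ≤ continuation, so V_d = 13.1204
Node 0 (S = 45): continuation = 1/1.01·[0.4235·0.0000 + 0.5765·13.1204] = 7.4886; exercise value = 0.0000 ≤ continuation, so V_0 = 7.4886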